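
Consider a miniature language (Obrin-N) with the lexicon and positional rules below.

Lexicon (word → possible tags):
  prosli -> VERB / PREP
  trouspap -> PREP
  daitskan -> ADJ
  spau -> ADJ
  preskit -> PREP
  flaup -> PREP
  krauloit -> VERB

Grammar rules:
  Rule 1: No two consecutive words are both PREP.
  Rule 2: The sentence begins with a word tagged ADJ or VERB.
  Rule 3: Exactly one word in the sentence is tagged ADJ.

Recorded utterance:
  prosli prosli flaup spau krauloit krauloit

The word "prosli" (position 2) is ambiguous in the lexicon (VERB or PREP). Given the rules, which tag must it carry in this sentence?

VERB

Candidates per position — 1:prosli {VERB,PREP}; 2:prosli {VERB,PREP}; 3:flaup {PREP}; 4:spau {ADJ}; 5:krauloit {VERB}; 6:krauloit {VERB}.
Word 1 cannot be PREP — rule 2 would then fail for every completion. It is VERB.
Word 2 cannot be PREP — rule 1 would then fail for every completion. It is VERB.
So the tagging must be: VERB VERB PREP ADJ VERB VERB.
Checking: rule 1 satisfied; rule 2 satisfied; rule 3 satisfied.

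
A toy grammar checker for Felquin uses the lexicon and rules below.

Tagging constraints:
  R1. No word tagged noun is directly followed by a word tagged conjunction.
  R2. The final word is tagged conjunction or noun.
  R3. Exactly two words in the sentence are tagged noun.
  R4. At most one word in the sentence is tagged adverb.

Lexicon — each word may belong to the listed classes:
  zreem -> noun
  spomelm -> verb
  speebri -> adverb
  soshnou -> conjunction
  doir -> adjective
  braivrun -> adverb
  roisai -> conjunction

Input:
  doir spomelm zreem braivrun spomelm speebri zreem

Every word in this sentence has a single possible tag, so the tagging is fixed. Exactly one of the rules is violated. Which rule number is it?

4

Fixed tagging: adjective verb noun adverb verb adverb noun.
Rule check: R1 holds, R2 holds, R3 holds, R4 violated.
Only rule 4 fails.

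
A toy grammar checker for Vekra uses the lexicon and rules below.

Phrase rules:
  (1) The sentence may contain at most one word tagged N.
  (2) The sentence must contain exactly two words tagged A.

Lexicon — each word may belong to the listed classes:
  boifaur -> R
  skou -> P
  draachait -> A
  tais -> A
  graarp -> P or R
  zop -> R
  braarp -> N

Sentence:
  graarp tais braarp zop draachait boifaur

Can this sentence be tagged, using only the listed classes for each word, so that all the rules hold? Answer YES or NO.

YES

Candidates per position — 1:graarp {P,R}; 2:tais {A}; 3:braarp {N}; 4:zop {R}; 5:draachait {A}; 6:boifaur {R}.
One satisfying assignment: P A N R A R.
Verifying each rule — rule 1 satisfied; rule 2 satisfied.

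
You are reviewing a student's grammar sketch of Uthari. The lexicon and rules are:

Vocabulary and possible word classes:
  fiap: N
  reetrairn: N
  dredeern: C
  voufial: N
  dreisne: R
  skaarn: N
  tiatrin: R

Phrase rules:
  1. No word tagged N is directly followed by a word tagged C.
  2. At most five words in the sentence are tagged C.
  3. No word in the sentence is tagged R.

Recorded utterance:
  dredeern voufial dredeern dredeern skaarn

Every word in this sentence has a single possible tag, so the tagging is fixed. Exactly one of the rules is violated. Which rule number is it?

Fixed tagging: C N C C N.
Rule check: R1 violated, R2 holds, R3 holds.
Only rule 1 fails.

1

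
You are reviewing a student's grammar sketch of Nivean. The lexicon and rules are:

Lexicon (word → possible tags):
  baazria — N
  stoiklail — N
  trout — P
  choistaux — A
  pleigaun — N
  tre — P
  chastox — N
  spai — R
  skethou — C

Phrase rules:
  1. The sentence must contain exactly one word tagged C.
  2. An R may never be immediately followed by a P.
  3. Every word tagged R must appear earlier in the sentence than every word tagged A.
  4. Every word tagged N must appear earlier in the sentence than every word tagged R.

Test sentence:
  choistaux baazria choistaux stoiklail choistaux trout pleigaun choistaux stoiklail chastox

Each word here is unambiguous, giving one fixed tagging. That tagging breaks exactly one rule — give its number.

1

Fixed tagging: A N A N A P N A N N.
Checking each rule: R1 ✗, R2 ✓, R3 ✓, R4 ✓.
Only rule 1 fails.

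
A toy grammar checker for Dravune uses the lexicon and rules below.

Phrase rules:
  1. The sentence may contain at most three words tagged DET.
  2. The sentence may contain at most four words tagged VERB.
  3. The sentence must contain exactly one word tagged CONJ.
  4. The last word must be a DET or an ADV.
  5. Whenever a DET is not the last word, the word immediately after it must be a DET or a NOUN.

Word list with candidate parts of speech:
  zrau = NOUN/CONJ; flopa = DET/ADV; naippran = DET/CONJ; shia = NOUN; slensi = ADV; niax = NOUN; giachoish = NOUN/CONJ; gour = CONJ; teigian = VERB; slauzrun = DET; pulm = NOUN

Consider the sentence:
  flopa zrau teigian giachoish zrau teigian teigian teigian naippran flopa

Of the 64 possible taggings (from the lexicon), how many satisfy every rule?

Candidates per position — 1:flopa {DET,ADV}; 2:zrau {NOUN,CONJ}; 3:teigian {VERB}; 4:giachoish {NOUN,CONJ}; 5:zrau {NOUN,CONJ}; 6:teigian {VERB}; 7:teigian {VERB}; 8:teigian {VERB}; 9:naippran {DET,CONJ}; 10:flopa {DET,ADV}.
There are 64 candidate sequences in total.
Checking each against the rules leaves 9 sequences.
Count = 9.

9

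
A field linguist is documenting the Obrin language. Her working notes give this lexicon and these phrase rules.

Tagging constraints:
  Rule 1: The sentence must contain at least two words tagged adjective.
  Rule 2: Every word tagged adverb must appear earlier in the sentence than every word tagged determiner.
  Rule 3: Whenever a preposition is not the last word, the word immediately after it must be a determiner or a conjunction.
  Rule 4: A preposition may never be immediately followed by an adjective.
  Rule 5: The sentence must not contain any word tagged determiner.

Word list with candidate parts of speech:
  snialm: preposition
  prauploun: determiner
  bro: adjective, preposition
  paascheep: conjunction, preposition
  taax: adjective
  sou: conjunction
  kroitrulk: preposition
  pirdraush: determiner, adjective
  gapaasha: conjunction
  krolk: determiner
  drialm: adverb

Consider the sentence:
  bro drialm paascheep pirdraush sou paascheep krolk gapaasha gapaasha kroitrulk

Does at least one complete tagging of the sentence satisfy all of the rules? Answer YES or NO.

NO

Candidates per position — 1:bro {adjective,preposition}; 2:drialm {adverb}; 3:paascheep {conjunction,preposition}; 4:pirdraush {determiner,adjective}; 5:sou {conjunction}; 6:paascheep {conjunction,preposition}; 7:krolk {determiner}; 8:gapaasha {conjunction}; 9:gapaasha {conjunction}; 10:kroitrulk {preposition}.
Rule 5 cannot be satisfied by any choice of tags from the lexicon.
So there is no consistent tagging.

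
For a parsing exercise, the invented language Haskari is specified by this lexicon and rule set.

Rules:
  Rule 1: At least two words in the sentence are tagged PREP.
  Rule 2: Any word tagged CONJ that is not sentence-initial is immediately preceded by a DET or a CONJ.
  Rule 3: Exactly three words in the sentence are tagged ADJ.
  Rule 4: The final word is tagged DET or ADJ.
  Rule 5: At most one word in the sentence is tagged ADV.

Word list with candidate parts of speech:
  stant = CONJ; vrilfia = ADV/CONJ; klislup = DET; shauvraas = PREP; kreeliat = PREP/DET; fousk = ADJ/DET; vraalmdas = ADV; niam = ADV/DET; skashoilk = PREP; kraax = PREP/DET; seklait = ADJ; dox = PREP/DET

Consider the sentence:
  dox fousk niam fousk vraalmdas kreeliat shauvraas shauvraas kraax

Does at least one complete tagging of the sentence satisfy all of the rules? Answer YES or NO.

Candidates per position — 1:dox {PREP,DET}; 2:fousk {ADJ,DET}; 3:niam {ADV,DET}; 4:fousk {ADJ,DET}; 5:vraalmdas {ADV}; 6:kreeliat {PREP,DET}; 7:shauvraas {PREP}; 8:shauvraas {PREP}; 9:kraax {PREP,DET}.
Rule 3 cannot be satisfied by any choice of tags from the lexicon.
So there is no consistent tagging.

NO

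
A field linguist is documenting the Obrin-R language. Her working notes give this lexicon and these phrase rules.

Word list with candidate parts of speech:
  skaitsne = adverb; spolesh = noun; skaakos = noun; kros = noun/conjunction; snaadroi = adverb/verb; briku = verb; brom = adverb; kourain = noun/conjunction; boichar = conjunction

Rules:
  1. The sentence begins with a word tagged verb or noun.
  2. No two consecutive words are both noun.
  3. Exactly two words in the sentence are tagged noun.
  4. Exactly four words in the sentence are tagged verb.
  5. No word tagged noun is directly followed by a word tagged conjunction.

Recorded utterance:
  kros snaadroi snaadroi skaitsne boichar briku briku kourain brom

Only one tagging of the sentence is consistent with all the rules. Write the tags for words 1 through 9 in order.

Candidates per position — 1:kros {noun,conjunction}; 2:snaadroi {adverb,verb}; 3:snaadroi {adverb,verb}; 4:skaitsne {adverb}; 5:boichar {conjunction}; 6:briku {verb}; 7:briku {verb}; 8:kourain {noun,conjunction}; 9:brom {adverb}.
At position 1, choosing conjunction makes rule 1 impossible to satisfy; hence noun.
At position 2, choosing adverb makes rule 4 impossible to satisfy; hence verb.
At position 3, choosing adverb makes rule 4 impossible to satisfy; hence verb.
At position 8, choosing conjunction makes rule 3 impossible to satisfy; hence noun.
The unique satisfying tagging is: noun verb verb adverb conjunction verb verb noun adverb.
Rule-by-rule: rule 1 ok; rule 2 ok; rule 3 ok; rule 4 ok; rule 5 ok.

noun verb verb adverb conjunction verb verb noun adverb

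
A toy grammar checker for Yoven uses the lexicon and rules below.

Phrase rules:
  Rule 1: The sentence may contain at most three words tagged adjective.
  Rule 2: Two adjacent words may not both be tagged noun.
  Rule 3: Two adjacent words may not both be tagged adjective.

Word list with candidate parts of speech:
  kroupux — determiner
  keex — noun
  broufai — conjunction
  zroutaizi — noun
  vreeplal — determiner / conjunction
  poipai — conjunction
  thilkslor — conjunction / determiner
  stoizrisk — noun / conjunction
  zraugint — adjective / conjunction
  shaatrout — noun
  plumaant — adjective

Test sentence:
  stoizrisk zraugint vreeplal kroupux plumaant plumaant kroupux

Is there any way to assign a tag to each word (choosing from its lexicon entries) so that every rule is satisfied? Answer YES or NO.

NO

Candidates per position — 1:stoizrisk {noun,conjunction}; 2:zraugint {adjective,conjunction}; 3:vreeplal {determiner,conjunction}; 4:kroupux {determiner}; 5:plumaant {adjective}; 6:plumaant {adjective}; 7:kroupux {determiner}.
Rule 3 cannot be satisfied by any choice of tags from the lexicon.
So there is no consistent tagging.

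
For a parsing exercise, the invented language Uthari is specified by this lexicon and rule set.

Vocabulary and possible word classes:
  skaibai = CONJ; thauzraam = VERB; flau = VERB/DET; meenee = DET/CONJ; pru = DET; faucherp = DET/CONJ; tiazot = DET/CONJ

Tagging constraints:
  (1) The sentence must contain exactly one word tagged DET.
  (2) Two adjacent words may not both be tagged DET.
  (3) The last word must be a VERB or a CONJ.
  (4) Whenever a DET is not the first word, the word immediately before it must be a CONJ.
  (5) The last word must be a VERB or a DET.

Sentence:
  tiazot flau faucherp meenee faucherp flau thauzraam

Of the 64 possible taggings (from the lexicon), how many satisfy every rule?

Candidates per position — 1:tiazot {DET,CONJ}; 2:flau {VERB,DET}; 3:faucherp {DET,CONJ}; 4:meenee {DET,CONJ}; 5:faucherp {DET,CONJ}; 6:flau {VERB,DET}; 7:thauzraam {VERB}.
There are 64 candidate sequences in total.
The sequences that satisfy every rule: DET VERB CONJ CONJ CONJ VERB VERB; CONJ VERB CONJ DET CONJ VERB VERB; CONJ VERB CONJ CONJ DET VERB VERB; CONJ VERB CONJ CONJ CONJ DET VERB; CONJ DET CONJ CONJ CONJ VERB VERB.
Count = 5.

5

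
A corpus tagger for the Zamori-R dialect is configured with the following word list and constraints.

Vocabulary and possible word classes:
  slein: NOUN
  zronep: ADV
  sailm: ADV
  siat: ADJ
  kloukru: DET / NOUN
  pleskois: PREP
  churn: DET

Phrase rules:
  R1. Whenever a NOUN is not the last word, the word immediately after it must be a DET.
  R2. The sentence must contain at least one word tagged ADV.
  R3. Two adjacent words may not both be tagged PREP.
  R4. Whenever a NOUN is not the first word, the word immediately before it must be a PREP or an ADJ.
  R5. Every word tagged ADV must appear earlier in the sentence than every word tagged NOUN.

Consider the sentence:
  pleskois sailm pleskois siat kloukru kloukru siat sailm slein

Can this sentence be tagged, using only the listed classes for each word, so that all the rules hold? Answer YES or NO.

NO

Candidates per position — 1:pleskois {PREP}; 2:sailm {ADV}; 3:pleskois {PREP}; 4:siat {ADJ}; 5:kloukru {DET,NOUN}; 6:kloukru {DET,NOUN}; 7:siat {ADJ}; 8:sailm {ADV}; 9:slein {NOUN}.
Rule 4 cannot be satisfied by any choice of tags from the lexicon.
So there is no consistent tagging.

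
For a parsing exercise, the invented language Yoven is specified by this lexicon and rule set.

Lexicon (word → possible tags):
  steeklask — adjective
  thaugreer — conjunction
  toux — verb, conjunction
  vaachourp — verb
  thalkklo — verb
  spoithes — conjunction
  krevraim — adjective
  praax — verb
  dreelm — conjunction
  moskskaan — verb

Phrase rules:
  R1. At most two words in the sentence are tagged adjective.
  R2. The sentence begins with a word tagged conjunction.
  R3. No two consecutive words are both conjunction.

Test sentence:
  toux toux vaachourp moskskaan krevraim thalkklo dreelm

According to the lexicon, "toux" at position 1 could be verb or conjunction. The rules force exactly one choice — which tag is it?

conjunction

Candidates per position — 1:toux {verb,conjunction}; 2:toux {verb,conjunction}; 3:vaachourp {verb}; 4:moskskaan {verb}; 5:krevraim {adjective}; 6:thalkklo {verb}; 7:dreelm {conjunction}.
At position 1, choosing verb makes rule 2 impossible to satisfy; hence conjunction.
At position 2, choosing conjunction makes rule 3 impossible to satisfy; hence verb.
The unique satisfying tagging is: conjunction verb verb verb adjective verb conjunction.
Checking: rule 1 holds; rule 2 holds; rule 3 holds.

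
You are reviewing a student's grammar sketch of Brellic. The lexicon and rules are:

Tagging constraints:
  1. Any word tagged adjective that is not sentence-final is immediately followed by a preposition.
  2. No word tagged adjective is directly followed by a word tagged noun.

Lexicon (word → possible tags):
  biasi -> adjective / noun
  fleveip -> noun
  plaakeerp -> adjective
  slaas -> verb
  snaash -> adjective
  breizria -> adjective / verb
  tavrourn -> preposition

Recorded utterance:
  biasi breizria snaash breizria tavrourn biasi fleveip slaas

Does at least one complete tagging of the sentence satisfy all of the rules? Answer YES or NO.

NO

Candidates per position — 1:biasi {adjective,noun}; 2:breizria {adjective,verb}; 3:snaash {adjective}; 4:breizria {adjective,verb}; 5:tavrourn {preposition}; 6:biasi {adjective,noun}; 7:fleveip {noun}; 8:slaas {verb}.
Rule 1 cannot be satisfied by any choice of tags from the lexicon.
So there is no consistent tagging.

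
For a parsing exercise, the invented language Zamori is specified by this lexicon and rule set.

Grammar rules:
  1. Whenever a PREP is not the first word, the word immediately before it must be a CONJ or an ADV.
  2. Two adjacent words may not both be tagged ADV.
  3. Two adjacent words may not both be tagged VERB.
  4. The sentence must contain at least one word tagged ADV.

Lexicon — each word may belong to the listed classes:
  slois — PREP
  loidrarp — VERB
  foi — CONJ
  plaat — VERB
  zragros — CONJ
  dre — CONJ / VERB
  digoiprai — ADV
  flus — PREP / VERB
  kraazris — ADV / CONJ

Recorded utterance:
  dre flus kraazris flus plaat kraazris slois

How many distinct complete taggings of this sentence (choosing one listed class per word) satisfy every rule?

6

Candidates per position — 1:dre {CONJ,VERB}; 2:flus {PREP,VERB}; 3:kraazris {ADV,CONJ}; 4:flus {PREP,VERB}; 5:plaat {VERB}; 6:kraazris {ADV,CONJ}; 7:slois {PREP}.
There are 32 candidate sequences in total.
Checking each against the rules leaves 6 sequences.
Count = 6.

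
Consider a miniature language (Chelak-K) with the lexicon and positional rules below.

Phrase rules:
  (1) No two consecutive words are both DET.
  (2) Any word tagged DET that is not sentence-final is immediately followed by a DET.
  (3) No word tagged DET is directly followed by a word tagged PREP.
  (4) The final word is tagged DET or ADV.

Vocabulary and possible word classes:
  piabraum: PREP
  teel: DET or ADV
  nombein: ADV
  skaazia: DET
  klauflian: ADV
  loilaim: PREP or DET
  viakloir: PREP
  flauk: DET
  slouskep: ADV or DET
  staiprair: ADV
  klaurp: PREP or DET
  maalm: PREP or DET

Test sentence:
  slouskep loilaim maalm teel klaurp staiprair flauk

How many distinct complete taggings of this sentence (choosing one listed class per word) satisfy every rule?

1

Candidates per position — 1:slouskep {ADV,DET}; 2:loilaim {PREP,DET}; 3:maalm {PREP,DET}; 4:teel {DET,ADV}; 5:klaurp {PREP,DET}; 6:staiprair {ADV}; 7:flauk {DET}.
There are 32 candidate sequences in total.
The sequences that satisfy every rule: ADV PREP PREP ADV PREP ADV DET.
Count = 1.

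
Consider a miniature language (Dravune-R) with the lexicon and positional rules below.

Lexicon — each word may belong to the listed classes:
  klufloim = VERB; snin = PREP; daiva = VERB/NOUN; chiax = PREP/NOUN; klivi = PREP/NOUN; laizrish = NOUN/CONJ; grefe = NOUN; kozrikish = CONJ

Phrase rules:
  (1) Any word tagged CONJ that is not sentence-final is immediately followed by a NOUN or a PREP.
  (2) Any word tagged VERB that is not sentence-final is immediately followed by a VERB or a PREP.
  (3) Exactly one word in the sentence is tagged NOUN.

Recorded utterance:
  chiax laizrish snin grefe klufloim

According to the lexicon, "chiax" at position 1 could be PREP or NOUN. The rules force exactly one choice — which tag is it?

PREP

Candidates per position — 1:chiax {PREP,NOUN}; 2:laizrish {NOUN,CONJ}; 3:snin {PREP}; 4:grefe {NOUN}; 5:klufloim {VERB}.
At position 1, choosing NOUN makes rule 3 impossible to satisfy; hence PREP.
At position 2, choosing NOUN makes rule 3 impossible to satisfy; hence CONJ.
That leaves exactly one tagging: PREP CONJ PREP NOUN VERB.
Checking: rule 1 satisfied; rule 2 satisfied; rule 3 satisfied.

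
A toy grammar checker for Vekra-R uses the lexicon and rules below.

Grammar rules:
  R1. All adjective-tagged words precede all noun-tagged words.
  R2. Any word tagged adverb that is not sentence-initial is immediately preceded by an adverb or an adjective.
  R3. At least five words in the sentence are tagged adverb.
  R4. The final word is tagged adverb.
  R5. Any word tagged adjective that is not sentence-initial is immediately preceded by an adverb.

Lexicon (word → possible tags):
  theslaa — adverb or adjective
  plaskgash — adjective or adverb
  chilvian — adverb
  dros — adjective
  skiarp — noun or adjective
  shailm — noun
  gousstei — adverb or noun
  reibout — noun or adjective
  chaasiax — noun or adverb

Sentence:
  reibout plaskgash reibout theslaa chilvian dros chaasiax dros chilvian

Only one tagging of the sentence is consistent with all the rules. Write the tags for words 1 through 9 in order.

adjective adverb adjective adverb adverb adjective adverb adjective adverb

Candidates per position — 1:reibout {noun,adjective}; 2:plaskgash {adjective,adverb}; 3:reibout {noun,adjective}; 4:theslaa {adverb,adjective}; 5:chilvian {adverb}; 6:dros {adjective}; 7:chaasiax {noun,adverb}; 8:dros {adjective}; 9:chilvian {adverb}.
Word 1 cannot be noun — rule 1 would then fail for every completion. It is adjective.
Word 2 cannot be adjective — rule 3 would then fail for every completion. It is adverb.
Word 3 cannot be noun — rule 1 would then fail for every completion. It is adjective.
Word 4 cannot be adjective — rule 3 would then fail for every completion. It is adverb.
Word 7 cannot be noun — rule 1 would then fail for every completion. It is adverb.
So the tagging must be: adjective adverb adjective adverb adverb adjective adverb adjective adverb.
Rule-by-rule: rule 1 ✓; rule 2 ✓; rule 3 ✓; rule 4 ✓; rule 5 ✓.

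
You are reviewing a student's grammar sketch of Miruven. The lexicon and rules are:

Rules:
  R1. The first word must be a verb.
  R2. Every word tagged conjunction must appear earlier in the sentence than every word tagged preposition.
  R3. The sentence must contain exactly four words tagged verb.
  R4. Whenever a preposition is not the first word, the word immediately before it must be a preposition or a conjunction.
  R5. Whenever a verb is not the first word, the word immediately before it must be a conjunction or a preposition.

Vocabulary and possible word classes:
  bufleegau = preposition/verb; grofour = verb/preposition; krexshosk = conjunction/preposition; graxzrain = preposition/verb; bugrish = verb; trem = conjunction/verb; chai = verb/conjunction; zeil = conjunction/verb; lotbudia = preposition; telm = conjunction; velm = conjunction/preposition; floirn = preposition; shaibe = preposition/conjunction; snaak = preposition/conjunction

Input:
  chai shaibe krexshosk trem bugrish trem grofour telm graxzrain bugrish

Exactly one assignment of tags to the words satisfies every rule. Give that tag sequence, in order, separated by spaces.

Candidates per position — 1:chai {verb,conjunction}; 2:shaibe {preposition,conjunction}; 3:krexshosk {conjunction,preposition}; 4:trem {conjunction,verb}; 5:bugrish {verb}; 6:trem {conjunction,verb}; 7:grofour {verb,preposition}; 8:telm {conjunction}; 9:graxzrain {preposition,verb}; 10:bugrish {verb}.
Word 1 cannot be conjunction — rule 1 would then fail for every completion. It is verb.
Word 2 cannot be preposition — rule 2 would then fail for every completion. It is conjunction.
Word 3 cannot be preposition — rule 2 would then fail for every completion. It is conjunction.
Word 4 cannot be verb — rule 5 would then fail for every completion. It is conjunction.
Word 6 cannot be verb — rule 5 would then fail for every completion. It is conjunction.
Word 7 cannot be preposition — rule 2 would then fail for every completion. It is verb.
Word 9 cannot be verb — rule 3 would then fail for every completion. It is preposition.
The only consistent sequence is: verb conjunction conjunction conjunction verb conjunction verb conjunction preposition verb.
Verifying each rule — rule 1 holds; rule 2 holds; rule 3 holds; rule 4 holds; rule 5 holds.

verb conjunction conjunction conjunction verb conjunction verb conjunction preposition verb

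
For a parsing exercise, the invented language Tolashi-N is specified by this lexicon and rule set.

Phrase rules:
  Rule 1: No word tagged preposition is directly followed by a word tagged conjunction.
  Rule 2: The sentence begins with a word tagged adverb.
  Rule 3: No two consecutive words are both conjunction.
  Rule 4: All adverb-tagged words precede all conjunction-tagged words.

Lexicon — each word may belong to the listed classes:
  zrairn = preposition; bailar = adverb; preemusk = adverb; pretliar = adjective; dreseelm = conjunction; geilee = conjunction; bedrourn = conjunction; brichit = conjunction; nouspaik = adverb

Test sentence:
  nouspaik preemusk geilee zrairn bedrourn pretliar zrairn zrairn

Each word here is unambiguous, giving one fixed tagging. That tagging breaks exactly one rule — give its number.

1

Fixed tagging: adverb adverb conjunction preposition conjunction adjective preposition preposition.
Applying the rules: R1 fails, R2 ok, R3 ok, R4 ok.
Only rule 1 fails.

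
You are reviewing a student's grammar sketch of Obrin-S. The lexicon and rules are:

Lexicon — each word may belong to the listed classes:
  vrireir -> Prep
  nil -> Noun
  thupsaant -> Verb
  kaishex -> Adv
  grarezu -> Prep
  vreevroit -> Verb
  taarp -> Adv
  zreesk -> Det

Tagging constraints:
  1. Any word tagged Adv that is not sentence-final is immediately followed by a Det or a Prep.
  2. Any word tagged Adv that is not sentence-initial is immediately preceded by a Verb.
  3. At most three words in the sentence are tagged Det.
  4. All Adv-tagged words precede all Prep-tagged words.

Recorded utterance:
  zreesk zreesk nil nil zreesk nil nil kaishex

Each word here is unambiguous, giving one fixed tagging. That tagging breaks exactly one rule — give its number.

Fixed tagging: Det Det Noun Noun Det Noun Noun Adv.
Checking each rule: R1 ✓, R2 ✗, R3 ✓, R4 ✓.
Only rule 2 fails.

2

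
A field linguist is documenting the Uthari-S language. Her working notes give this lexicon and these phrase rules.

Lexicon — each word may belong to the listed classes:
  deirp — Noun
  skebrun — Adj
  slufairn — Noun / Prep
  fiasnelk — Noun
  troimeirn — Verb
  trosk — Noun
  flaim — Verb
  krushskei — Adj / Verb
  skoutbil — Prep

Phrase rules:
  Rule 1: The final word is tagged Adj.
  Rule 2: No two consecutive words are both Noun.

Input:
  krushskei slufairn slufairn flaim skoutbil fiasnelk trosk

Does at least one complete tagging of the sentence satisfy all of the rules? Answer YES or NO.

Candidates per position — 1:krushskei {Adj,Verb}; 2:slufairn {Noun,Prep}; 3:slufairn {Noun,Prep}; 4:flaim {Verb}; 5:skoutbil {Prep}; 6:fiasnelk {Noun}; 7:trosk {Noun}.
Rule 1 cannot be satisfied by any choice of tags from the lexicon.
So there is no consistent tagging.

NO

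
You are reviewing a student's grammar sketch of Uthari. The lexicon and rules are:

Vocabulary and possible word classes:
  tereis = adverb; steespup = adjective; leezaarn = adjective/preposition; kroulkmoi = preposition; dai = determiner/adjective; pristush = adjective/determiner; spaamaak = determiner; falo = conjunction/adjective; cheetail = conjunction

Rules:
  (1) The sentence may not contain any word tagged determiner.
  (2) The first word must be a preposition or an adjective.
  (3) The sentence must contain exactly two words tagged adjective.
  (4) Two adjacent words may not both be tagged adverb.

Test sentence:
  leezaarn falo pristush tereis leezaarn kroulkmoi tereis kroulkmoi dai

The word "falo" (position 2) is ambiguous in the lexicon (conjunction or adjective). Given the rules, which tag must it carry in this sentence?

conjunction

Candidates per position — 1:leezaarn {adjective,preposition}; 2:falo {conjunction,adjective}; 3:pristush {adjective,determiner}; 4:tereis {adverb}; 5:leezaarn {adjective,preposition}; 6:kroulkmoi {preposition}; 7:tereis {adverb}; 8:kroulkmoi {preposition}; 9:dai {determiner,adjective}.
If word 3 were determiner, no tagging could satisfy rule 1; so word 3 is adjective.
If word 9 were determiner, no tagging could satisfy rule 1; so word 9 is adjective.
If word 1 were adjective, no tagging could satisfy rule 3; so word 1 is preposition.
If word 2 were adjective, no tagging could satisfy rule 3; so word 2 is conjunction.
If word 5 were adjective, no tagging could satisfy rule 3; so word 5 is preposition.
The only consistent sequence is: preposition conjunction adjective adverb preposition preposition adverb preposition adjective.
Rule-by-rule: rule 1 ok; rule 2 ok; rule 3 ok; rule 4 ok.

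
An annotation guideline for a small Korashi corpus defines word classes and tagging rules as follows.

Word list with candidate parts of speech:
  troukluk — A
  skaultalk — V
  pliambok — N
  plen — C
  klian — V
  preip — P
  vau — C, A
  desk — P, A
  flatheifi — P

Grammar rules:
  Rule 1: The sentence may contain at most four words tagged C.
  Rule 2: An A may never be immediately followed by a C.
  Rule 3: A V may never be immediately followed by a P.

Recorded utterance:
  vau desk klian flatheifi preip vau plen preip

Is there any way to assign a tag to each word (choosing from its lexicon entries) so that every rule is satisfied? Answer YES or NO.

Candidates per position — 1:vau {C,A}; 2:desk {P,A}; 3:klian {V}; 4:flatheifi {P}; 5:preip {P}; 6:vau {C,A}; 7:plen {C}; 8:preip {P}.
Rule 3 cannot be satisfied by any choice of tags from the lexicon.
So there is no consistent tagging.

NO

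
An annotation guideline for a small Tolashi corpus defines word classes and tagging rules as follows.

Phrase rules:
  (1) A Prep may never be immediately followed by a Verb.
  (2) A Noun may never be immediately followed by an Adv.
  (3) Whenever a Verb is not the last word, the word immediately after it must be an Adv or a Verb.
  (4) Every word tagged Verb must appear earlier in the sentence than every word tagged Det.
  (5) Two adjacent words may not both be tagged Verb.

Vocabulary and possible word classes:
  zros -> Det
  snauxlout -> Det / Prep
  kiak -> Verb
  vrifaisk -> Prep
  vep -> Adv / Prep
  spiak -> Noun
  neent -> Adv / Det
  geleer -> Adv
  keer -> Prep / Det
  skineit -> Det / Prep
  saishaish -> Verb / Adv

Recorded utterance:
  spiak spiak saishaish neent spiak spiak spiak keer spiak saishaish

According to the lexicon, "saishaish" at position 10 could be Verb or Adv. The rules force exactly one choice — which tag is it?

Verb

Candidates per position — 1:spiak {Noun}; 2:spiak {Noun}; 3:saishaish {Verb,Adv}; 4:neent {Adv,Det}; 5:spiak {Noun}; 6:spiak {Noun}; 7:spiak {Noun}; 8:keer {Prep,Det}; 9:spiak {Noun}; 10:saishaish {Verb,Adv}.
If word 3 were Adv, no tagging could satisfy rule 2; so word 3 is Verb.
If word 4 were Det, no tagging could satisfy rule 3; so word 4 is Adv.
If word 10 were Adv, no tagging could satisfy rule 2; so word 10 is Verb.
If word 8 were Det, no tagging could satisfy rule 4; so word 8 is Prep.
The only consistent sequence is: Noun Noun Verb Adv Noun Noun Noun Prep Noun Verb.
Verifying each rule — rule 1 satisfied; rule 2 satisfied; rule 3 satisfied; rule 4 satisfied; rule 5 satisfied.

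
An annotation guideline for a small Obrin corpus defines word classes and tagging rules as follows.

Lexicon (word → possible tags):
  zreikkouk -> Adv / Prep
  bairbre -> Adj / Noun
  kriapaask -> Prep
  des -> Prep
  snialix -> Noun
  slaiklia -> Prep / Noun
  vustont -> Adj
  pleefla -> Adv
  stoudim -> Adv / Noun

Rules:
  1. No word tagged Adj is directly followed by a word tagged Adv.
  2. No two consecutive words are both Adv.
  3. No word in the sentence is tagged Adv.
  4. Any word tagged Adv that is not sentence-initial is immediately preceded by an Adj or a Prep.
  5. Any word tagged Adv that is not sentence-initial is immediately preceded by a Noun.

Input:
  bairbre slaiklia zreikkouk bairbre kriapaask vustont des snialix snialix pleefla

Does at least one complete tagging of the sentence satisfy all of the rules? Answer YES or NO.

Candidates per position — 1:bairbre {Adj,Noun}; 2:slaiklia {Prep,Noun}; 3:zreikkouk {Adv,Prep}; 4:bairbre {Adj,Noun}; 5:kriapaask {Prep}; 6:vustont {Adj}; 7:des {Prep}; 8:snialix {Noun}; 9:snialix {Noun}; 10:pleefla {Adv}.
Rule 3 cannot be satisfied by any choice of tags from the lexicon.
So there is no consistent tagging.

NO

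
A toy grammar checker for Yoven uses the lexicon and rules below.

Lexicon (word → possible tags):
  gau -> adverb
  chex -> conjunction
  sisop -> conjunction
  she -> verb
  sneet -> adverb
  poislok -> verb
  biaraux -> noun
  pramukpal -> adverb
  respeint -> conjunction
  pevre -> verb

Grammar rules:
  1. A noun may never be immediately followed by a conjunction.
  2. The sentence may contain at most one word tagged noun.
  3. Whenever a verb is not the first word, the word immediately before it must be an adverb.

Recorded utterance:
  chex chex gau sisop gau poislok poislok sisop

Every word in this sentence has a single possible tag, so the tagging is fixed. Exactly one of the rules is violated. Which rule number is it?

Fixed tagging: conjunction conjunction adverb conjunction adverb verb verb conjunction.
Checking each rule: R1 pass, R2 pass, R3 fail.
Only rule 3 fails.

3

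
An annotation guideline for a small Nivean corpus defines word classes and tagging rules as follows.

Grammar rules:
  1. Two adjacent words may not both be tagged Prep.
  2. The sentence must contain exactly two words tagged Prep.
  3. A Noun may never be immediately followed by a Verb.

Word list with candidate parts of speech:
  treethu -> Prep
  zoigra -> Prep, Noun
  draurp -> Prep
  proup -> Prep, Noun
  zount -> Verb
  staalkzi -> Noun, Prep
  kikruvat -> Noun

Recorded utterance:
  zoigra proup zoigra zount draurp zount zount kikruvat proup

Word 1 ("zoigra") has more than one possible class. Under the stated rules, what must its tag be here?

Noun

Candidates per position — 1:zoigra {Prep,Noun}; 2:proup {Prep,Noun}; 3:zoigra {Prep,Noun}; 4:zount {Verb}; 5:draurp {Prep}; 6:zount {Verb}; 7:zount {Verb}; 8:kikruvat {Noun}; 9:proup {Prep,Noun}.
Position 3: tagging it Noun would leave rule 3 unsatisfiable, so it must be Prep.
Position 9: tagging it Prep would leave rule 2 unsatisfiable, so it must be Noun.
Position 1: tagging it Prep would leave rule 2 unsatisfiable, so it must be Noun.
Position 2: tagging it Prep would leave rule 1 unsatisfiable, so it must be Noun.
That leaves exactly one tagging: Noun Noun Prep Verb Prep Verb Verb Noun Noun.
Checking: rule 1 ok; rule 2 ok; rule 3 ok.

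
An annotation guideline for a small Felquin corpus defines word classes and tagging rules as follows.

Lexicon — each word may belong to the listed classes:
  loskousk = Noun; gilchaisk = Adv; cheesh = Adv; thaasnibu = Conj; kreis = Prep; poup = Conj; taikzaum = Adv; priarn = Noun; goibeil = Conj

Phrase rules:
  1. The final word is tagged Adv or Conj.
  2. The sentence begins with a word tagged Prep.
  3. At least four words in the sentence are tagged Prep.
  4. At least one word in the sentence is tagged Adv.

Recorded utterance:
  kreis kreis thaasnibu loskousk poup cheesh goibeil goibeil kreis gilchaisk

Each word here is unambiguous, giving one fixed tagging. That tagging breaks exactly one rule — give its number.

3

Fixed tagging: Prep Prep Conj Noun Conj Adv Conj Conj Prep Adv.
Checking each rule: R1 pass, R2 pass, R3 fail, R4 pass.
Only rule 3 fails.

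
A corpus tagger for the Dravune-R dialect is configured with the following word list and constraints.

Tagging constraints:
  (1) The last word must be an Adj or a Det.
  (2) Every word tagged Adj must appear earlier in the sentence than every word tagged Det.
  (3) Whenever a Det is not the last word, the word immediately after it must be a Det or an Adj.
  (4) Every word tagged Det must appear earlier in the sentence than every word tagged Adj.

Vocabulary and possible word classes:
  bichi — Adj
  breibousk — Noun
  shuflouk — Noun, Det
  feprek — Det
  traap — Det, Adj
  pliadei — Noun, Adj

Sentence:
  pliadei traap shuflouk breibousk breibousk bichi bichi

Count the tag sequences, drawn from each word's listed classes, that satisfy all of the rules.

Candidates per position — 1:pliadei {Noun,Adj}; 2:traap {Det,Adj}; 3:shuflouk {Noun,Det}; 4:breibousk {Noun}; 5:breibousk {Noun}; 6:bichi {Adj}; 7:bichi {Adj}.
There are 8 candidate sequences in total.
The sequences that satisfy every rule: Noun Adj Noun Noun Noun Adj Adj; Adj Adj Noun Noun Noun Adj Adj.
Count = 2.

2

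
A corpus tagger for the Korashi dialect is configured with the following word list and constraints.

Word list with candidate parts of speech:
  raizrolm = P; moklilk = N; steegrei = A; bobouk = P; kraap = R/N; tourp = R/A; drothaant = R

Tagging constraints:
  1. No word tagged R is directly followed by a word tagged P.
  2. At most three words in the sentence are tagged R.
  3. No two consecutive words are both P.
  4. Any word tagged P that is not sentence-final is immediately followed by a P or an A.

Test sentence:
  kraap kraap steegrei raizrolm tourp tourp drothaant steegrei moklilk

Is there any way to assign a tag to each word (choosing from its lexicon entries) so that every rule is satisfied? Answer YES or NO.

Candidates per position — 1:kraap {R,N}; 2:kraap {R,N}; 3:steegrei {A}; 4:raizrolm {P}; 5:tourp {R,A}; 6:tourp {R,A}; 7:drothaant {R}; 8:steegrei {A}; 9:moklilk {N}.
One satisfying assignment: N N A P A R R A N.
Check: rule 1 ok; rule 2 ok; rule 3 ok; rule 4 ok.

YES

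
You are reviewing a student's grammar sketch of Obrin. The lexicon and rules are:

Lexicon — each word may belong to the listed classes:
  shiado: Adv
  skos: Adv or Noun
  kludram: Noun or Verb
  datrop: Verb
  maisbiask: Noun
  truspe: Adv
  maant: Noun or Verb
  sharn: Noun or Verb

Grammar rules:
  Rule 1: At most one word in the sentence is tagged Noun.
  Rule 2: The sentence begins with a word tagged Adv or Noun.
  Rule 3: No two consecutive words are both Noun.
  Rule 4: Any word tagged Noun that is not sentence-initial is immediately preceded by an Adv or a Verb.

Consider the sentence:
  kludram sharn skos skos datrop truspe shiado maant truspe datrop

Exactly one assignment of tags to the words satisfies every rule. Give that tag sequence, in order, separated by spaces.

Candidates per position — 1:kludram {Noun,Verb}; 2:sharn {Noun,Verb}; 3:skos {Adv,Noun}; 4:skos {Adv,Noun}; 5:datrop {Verb}; 6:truspe {Adv}; 7:shiado {Adv}; 8:maant {Noun,Verb}; 9:truspe {Adv}; 10:datrop {Verb}.
At position 1, choosing Verb makes rule 2 impossible to satisfy; hence Noun.
At position 2, choosing Noun makes rule 1 impossible to satisfy; hence Verb.
At position 3, choosing Noun makes rule 1 impossible to satisfy; hence Adv.
At position 4, choosing Noun makes rule 1 impossible to satisfy; hence Adv.
At position 8, choosing Noun makes rule 1 impossible to satisfy; hence Verb.
So the tagging must be: Noun Verb Adv Adv Verb Adv Adv Verb Adv Verb.
Rule-by-rule: rule 1 ok; rule 2 ok; rule 3 ok; rule 4 ok.

Noun Verb Adv Adv Verb Adv Adv Verb Adv Verb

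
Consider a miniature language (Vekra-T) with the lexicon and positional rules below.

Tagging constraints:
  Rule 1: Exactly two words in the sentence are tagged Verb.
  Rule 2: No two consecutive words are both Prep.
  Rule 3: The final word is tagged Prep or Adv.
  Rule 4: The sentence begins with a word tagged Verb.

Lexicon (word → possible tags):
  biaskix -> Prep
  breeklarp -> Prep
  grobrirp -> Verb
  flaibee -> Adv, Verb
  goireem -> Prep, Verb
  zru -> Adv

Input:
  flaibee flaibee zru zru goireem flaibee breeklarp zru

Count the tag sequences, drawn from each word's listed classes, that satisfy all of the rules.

3

Candidates per position — 1:flaibee {Adv,Verb}; 2:flaibee {Adv,Verb}; 3:zru {Adv}; 4:zru {Adv}; 5:goireem {Prep,Verb}; 6:flaibee {Adv,Verb}; 7:breeklarp {Prep}; 8:zru {Adv}.
There are 16 candidate sequences in total.
The sequences that satisfy every rule: Verb Adv Adv Adv Prep Verb Prep Adv; Verb Adv Adv Adv Verb Adv Prep Adv; Verb Verb Adv Adv Prep Adv Prep Adv.
Count = 3.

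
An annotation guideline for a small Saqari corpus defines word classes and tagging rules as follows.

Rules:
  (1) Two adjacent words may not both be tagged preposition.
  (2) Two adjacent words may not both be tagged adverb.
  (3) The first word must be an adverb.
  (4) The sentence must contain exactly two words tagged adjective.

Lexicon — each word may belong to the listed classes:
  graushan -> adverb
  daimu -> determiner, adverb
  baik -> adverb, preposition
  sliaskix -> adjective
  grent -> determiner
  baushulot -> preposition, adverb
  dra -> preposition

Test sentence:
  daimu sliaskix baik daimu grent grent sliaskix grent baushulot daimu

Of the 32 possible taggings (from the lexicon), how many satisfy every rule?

9

Candidates per position — 1:daimu {determiner,adverb}; 2:sliaskix {adjective}; 3:baik {adverb,preposition}; 4:daimu {determiner,adverb}; 5:grent {determiner}; 6:grent {determiner}; 7:sliaskix {adjective}; 8:grent {determiner}; 9:baushulot {preposition,adverb}; 10:daimu {determiner,adverb}.
There are 32 candidate sequences in total.
Checking each against the rules leaves 9 sequences.
Count = 9.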